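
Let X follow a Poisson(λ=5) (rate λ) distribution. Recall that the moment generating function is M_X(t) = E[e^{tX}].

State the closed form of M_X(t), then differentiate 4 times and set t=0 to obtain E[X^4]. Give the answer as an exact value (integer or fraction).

M_X(t) = e^(5*e^(t) - 5)
M^(4)(t) = (625*e^(4*t)*e^(5*e^(t)) + 750*e^(3*t)*e^(5*e^(t)) + 175*e^(2*t)*e^(5*e^(t)) + 5*e^(t)*e^(5*e^(t)))*e^(-5)

E[X^4] = M^(4)(0) = 1555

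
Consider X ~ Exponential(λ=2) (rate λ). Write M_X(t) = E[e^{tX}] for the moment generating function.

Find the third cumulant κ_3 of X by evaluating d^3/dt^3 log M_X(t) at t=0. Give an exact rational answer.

M_X(t) = 2/(2 - t)
K_X(t) = log M_X(t) = -log(2 - t) + log(2)
dK/dt = -1/(t - 2)
d^2K/dt^2 = 1/(t^2 - 4*t + 4)
d^3K/dt^3 = -2/(t^3 - 6*t^2 + 12*t - 8)

κ_3 = d^3K/dt^3 |_{t=0} = 1/4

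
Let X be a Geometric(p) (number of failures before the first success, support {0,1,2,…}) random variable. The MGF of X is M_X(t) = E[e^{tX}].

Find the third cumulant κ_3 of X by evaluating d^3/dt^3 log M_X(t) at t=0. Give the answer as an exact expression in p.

κ_3 = K^(3)(0) = (p^2 - 3*p + 2)/p^3

M_X(t) = p/(-(1 - p)*e^(t) + 1)
K_X(t) = log M_X(t) = log(p) - log(-(1 - p)*e^(t) + 1)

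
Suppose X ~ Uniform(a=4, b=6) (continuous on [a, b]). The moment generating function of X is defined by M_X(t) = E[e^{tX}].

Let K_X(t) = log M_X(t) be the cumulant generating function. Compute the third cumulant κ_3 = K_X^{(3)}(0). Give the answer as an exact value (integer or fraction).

M_X(t) = (e^(6*t) - e^(4*t))/(2*t)
K_X(t) = log M_X(t) = -log(t) + log(e^(6*t) - e^(4*t)) - log(2)
K^(3)(t) = (8*t^3*e^(4*t) + 8*t^3*e^(2*t) - 2*e^(6*t) + 6*e^(4*t) - 6*e^(2*t) + 2)/(t^3*e^(6*t) - 3*t^3*e^(4*t) + 3*t^3*e^(2*t) - t^3)

κ_3 = K^(3)(0) = 0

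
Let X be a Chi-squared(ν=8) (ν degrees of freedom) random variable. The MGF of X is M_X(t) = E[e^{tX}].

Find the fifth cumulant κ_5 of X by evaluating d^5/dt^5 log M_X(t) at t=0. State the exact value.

κ_5 = D^5[K](0) = 3072

M_X(t) = (1 - 2*t)^(-4)
K_X(t) = log M_X(t) = -4*log(1 - 2*t)
D^5[K](t) = -3072/(32*t^5 - 80*t^4 + 80*t^3 - 40*t^2 + 10*t - 1)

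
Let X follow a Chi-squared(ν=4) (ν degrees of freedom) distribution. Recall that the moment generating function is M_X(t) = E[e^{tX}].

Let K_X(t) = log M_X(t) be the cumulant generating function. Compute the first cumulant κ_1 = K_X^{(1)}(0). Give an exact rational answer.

M_X(t) = (1 - 2*t)^(-2)
K_X(t) = log M_X(t) = -2*log(1 - 2*t)
K^(1)(t) = -4/(2*t - 1)

κ_1 = K^(1)(0) = 4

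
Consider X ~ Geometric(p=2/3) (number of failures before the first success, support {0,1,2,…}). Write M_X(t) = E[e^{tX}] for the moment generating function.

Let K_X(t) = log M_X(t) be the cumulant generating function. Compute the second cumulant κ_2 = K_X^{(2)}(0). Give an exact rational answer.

κ_2 = D^2[K](0) = 3/4

M_X(t) = 2/(3*(1 - e^(t)/3))
K_X(t) = log M_X(t) = -log(1 - e^(t)/3) - log(3) + log(2)
D^2[K](t) = 3*e^(t)/(e^(2*t) - 6*e^(t) + 9)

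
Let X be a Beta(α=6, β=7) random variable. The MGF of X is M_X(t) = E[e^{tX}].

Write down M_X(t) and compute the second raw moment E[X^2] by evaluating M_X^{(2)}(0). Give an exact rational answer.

M_X(t) = ₁F₁(6; 13; t)
M^(2)(t) = 3*₁F₁(8; 15; t)/13

E[X^2] = M^(2)(0) = 3/13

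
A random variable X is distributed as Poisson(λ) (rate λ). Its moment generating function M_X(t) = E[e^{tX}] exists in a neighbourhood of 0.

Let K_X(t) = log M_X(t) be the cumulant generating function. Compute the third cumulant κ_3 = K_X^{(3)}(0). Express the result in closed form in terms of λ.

M_X(t) = e^(λ*(e^(t) - 1))
K_X(t) = log M_X(t) = λ*(e^(t) - 1)
K′(t) = λ*e^(t)
K′′(t) = λ*e^(t)
K′′′(t) = λ*e^(t)

κ_3 = K′′′(0) = λ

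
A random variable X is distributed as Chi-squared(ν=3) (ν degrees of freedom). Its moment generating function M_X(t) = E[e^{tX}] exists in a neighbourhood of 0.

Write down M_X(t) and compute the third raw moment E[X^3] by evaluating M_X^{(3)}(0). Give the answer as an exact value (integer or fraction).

M_X(t) = (1 - 2*t)^(-3/2)
M^(3)(t) = 105/(16*t^4*√(1 - 2*t) - 32*t^3*√(1 - 2*t) + 24*t^2*√(1 - 2*t) - 8*t*√(1 - 2*t) + √(1 - 2*t))

E[X^3] = M^(3)(0) = 105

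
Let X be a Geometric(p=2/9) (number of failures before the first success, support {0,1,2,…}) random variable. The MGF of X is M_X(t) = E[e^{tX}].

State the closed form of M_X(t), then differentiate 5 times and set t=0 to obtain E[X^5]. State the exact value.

E[X^5] = M^(5)(0) = 211687/2

M_X(t) = 2/(9*(1 - 7*e^(t)/9))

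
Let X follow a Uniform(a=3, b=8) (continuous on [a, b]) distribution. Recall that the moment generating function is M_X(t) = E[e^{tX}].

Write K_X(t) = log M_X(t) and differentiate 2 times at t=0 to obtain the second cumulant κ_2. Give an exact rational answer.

M_X(t) = (e^(8*t) - e^(3*t))/(5*t)
K_X(t) = log M_X(t) = -log(t) + log(e^(8*t) - e^(3*t)) - log(5)
dK/dt = (8*t*e^(5*t) - 3*t - e^(5*t) + 1)/(t*e^(5*t) - t)
d^2K/dt^2 = (-25*t^2*e^(5*t) + e^(10*t) - 2*e^(5*t) + 1)/(t^2*e^(10*t) - 2*t^2*e^(5*t) + t^2)

κ_2 = d^2K/dt^2 |_{t=0} = 25/12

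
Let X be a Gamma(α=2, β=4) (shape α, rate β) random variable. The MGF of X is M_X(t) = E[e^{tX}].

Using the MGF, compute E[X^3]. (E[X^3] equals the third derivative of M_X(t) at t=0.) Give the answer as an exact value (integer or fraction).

E[X^3] = M^(3)(0) = 3/8

M_X(t) = 16/(4 - t)^2
M^(3)(t) = -384/(t^5 - 20*t^4 + 160*t^3 - 640*t^2 + 1280*t - 1024)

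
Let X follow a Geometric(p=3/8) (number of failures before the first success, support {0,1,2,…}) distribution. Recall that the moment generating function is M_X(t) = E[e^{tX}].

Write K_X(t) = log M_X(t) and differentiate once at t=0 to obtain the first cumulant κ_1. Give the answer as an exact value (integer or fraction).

κ_1 = dK/dt |_{t=0} = 5/3

M_X(t) = 3/(8*(1 - 5*e^(t)/8))
K_X(t) = log M_X(t) = -log(1 - 5*e^(t)/8) - 3*log(2) + log(3)
dK/dt = -5*e^(t)/(5*e^(t) - 8)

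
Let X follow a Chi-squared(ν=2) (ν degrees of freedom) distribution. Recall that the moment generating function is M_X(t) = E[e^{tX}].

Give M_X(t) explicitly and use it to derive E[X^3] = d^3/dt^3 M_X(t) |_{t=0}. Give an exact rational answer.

E[X^3] = d^3M/dt^3 |_{t=0} = 48

M_X(t) = 1/(1 - 2*t)
dM/dt = 2/(4*t^2 - 4*t + 1)
d^2M/dt^2 = -8/(8*t^3 - 12*t^2 + 6*t - 1)
d^3M/dt^3 = 48/(16*t^4 - 32*t^3 + 24*t^2 - 8*t + 1)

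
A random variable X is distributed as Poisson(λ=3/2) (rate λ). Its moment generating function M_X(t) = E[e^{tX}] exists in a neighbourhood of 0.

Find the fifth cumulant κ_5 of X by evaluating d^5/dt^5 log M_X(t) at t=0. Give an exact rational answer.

M_X(t) = e^(3*e^(t)/2 - 3/2)
K_X(t) = log M_X(t) = 3*e^(t)/2 - 3/2
K′(t) = 3*e^(t)/2
K′′(t) = 3*e^(t)/2
K′′′(t) = 3*e^(t)/2
K′′′′(t) = 3*e^(t)/2
K′′′′′(t) = 3*e^(t)/2

κ_5 = K′′′′′(0) = 3/2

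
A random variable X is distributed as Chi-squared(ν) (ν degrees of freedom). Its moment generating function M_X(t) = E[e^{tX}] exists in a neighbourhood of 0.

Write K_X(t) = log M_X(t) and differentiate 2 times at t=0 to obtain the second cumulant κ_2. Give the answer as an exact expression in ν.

κ_2 = d^2K/dt^2 |_{t=0} = 2*ν

M_X(t) = (1 - 2*t)^(-ν/2)
K_X(t) = log M_X(t) = -ν*log(1 - 2*t)/2
dK/dt = -ν/(2*t - 1)
d^2K/dt^2 = 2*ν/(4*t^2 - 4*t + 1)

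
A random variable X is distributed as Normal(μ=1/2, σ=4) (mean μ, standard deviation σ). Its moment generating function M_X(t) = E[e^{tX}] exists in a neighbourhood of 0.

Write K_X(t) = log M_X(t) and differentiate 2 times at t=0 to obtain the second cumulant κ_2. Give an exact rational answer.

κ_2 = d^2K/dt^2 |_{t=0} = 16

M_X(t) = e^(8*t^2 + t/2)
K_X(t) = log M_X(t) = 8*t^2 + t/2
dK/dt = 16*t + 1/2
d^2K/dt^2 = 16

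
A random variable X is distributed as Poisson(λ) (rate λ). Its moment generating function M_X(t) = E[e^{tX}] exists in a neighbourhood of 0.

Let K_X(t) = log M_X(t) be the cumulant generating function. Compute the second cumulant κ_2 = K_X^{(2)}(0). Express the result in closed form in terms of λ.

M_X(t) = e^(λ*(e^(t) - 1))
K_X(t) = log M_X(t) = λ*(e^(t) - 1)
D^2[K](t) = λ*e^(t)

κ_2 = D^2[K](0) = λ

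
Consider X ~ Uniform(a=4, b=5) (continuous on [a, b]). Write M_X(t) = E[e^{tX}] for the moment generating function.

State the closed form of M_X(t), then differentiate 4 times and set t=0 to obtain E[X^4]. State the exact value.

E[X^4] = M′′′′(0) = 2101/5

M_X(t) = (e^(5*t) - e^(4*t))/t
M′(t) = (5*t*e^(5*t) - 4*t*e^(4*t) - e^(5*t) + e^(4*t))/t^2
M′′(t) = (25*t^2*e^(5*t) - 16*t^2*e^(4*t) - 10*t*e^(5*t) + 8*t*e^(4*t) + 2*e^(5*t) - 2*e^(4*t))/t^3
M′′′(t) = (125*t^3*e^(5*t) - 64*t^3*e^(4*t) - 75*t^2*e^(5*t) + 48*t^2*e^(4*t) + 30*t*e^(5*t) - 24*t*e^(4*t) - 6*e^(5*t) + 6*e^(4*t))/t^4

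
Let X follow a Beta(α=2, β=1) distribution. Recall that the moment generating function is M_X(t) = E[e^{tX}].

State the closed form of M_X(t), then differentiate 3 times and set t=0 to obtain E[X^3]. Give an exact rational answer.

M_X(t) = ₁F₁(2; 3; t)
dM/dt = 2*₁F₁(3; 4; t)/3
d^2M/dt^2 = ₁F₁(4; 5; t)/2
d^3M/dt^3 = 2*₁F₁(5; 6; t)/5

E[X^3] = d^3M/dt^3 |_{t=0} = 2/5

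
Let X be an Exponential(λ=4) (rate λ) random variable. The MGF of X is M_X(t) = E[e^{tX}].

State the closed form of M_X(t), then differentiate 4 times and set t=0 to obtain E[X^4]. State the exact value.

E[X^4] = D^4[M](0) = 3/32

M_X(t) = 4/(4 - t)
D^4[M](t) = -96/(t^5 - 20*t^4 + 160*t^3 - 640*t^2 + 1280*t - 1024)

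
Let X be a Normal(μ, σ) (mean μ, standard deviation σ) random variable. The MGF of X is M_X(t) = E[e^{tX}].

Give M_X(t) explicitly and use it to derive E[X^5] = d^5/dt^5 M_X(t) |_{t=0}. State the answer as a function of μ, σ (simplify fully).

M_X(t) = e^(μ*t + σ^2*t^2/2)

E[X^5] = M^(5)(0) = μ*(μ^4 + 10*μ^2*σ^2 + 15*σ^4)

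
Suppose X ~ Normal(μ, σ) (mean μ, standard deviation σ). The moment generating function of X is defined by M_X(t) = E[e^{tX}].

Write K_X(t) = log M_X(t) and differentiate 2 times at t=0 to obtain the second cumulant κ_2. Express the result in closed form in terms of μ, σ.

M_X(t) = e^(μ*t + σ^2*t^2/2)
K_X(t) = log M_X(t) = μ*t + σ^2*t^2/2
dK/dt = μ + σ^2*t
d^2K/dt^2 = σ^2

κ_2 = d^2K/dt^2 |_{t=0} = σ^2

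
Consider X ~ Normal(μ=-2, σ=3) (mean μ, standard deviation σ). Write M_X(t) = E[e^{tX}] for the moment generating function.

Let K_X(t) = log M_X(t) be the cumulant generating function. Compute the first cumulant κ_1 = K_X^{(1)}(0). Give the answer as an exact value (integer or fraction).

κ_1 = dK/dt |_{t=0} = -2

M_X(t) = e^(9*t^2/2 - 2*t)
K_X(t) = log M_X(t) = 9*t^2/2 - 2*t
dK/dt = 9*t - 2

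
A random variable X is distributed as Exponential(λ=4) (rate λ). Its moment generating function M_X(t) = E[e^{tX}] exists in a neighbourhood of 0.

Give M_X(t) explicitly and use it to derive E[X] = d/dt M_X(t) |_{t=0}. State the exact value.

E[X] = D[M](0) = 1/4

M_X(t) = 4/(4 - t)
D[M](t) = 4/(t^2 - 8*t + 16)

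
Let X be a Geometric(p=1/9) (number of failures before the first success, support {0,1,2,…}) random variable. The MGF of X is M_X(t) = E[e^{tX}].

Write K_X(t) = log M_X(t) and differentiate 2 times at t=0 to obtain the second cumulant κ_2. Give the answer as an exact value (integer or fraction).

κ_2 = K′′(0) = 72

M_X(t) = 1/(9*(1 - 8*e^(t)/9))
K_X(t) = log M_X(t) = -log(1 - 8*e^(t)/9) - 2*log(3)
K′(t) = -8*e^(t)/(8*e^(t) - 9)
K′′(t) = 72*e^(t)/(64*e^(2*t) - 144*e^(t) + 81)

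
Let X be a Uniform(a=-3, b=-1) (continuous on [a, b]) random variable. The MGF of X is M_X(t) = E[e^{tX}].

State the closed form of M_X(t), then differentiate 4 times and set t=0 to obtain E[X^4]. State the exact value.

E[X^4] = M^(4)(0) = 121/5

M_X(t) = (e^(-t) - e^(-3*t))/(2*t)
M^(4)(t) = (t^4*e^(2*t) - 81*t^4 + 4*t^3*e^(2*t) - 108*t^3 + 12*t^2*e^(2*t) - 108*t^2 + 24*t*e^(2*t) - 72*t + 24*e^(2*t) - 24)*e^(-3*t)/(2*t^5)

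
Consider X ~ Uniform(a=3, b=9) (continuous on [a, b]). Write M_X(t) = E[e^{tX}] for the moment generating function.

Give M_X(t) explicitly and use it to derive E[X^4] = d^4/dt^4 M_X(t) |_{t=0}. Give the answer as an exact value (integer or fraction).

M_X(t) = (e^(9*t) - e^(3*t))/(6*t)

E[X^4] = M^(4)(0) = 9801/5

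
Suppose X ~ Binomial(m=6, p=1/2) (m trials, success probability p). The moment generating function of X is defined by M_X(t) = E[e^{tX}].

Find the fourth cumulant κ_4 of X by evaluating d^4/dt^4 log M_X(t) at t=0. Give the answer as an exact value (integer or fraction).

M_X(t) = (e^(t)/2 + 1/2)^6
K_X(t) = log M_X(t) = 6*log(e^(t)/2 + 1/2)
dK/dt = 6*e^(t)/(e^(t) + 1)
d^2K/dt^2 = 6*e^(t)/(e^(2*t) + 2*e^(t) + 1)
d^3K/dt^3 = (-6*e^(2*t) + 6*e^(t))/(e^(3*t) + 3*e^(2*t) + 3*e^(t) + 1)
d^4K/dt^4 = (6*e^(3*t) - 24*e^(2*t) + 6*e^(t))/(e^(4*t) + 4*e^(3*t) + 6*e^(2*t) + 4*e^(t) + 1)

κ_4 = d^4K/dt^4 |_{t=0} = -3/4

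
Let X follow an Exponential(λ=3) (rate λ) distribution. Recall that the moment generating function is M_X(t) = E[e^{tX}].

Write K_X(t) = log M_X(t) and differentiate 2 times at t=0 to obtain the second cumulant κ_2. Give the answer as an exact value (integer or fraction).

M_X(t) = 3/(3 - t)
K_X(t) = log M_X(t) = -log(3 - t) + log(3)
K^(2)(t) = 1/(t^2 - 6*t + 9)

κ_2 = K^(2)(0) = 1/9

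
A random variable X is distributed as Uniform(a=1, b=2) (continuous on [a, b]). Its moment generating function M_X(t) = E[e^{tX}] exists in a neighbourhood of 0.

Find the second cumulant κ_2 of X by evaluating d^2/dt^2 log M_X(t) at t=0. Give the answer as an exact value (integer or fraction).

κ_2 = K′′(0) = 1/12

M_X(t) = (e^(2*t) - e^(t))/t
K_X(t) = log M_X(t) = -log(t) + log(e^(2*t) - e^(t))
K′(t) = (2*t*e^(t) - t - e^(t) + 1)/(t*e^(t) - t)
K′′(t) = (-t^2*e^(t) + e^(2*t) - 2*e^(t) + 1)/(t^2*e^(2*t) - 2*t^2*e^(t) + t^2)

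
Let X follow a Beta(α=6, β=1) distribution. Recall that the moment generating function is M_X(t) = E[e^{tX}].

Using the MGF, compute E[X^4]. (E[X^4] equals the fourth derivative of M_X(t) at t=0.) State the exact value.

E[X^4] = M′′′′(0) = 3/5

M_X(t) = ₁F₁(6; 7; t)
M′(t) = 6*₁F₁(7; 8; t)/7
M′′(t) = 3*₁F₁(8; 9; t)/4
M′′′(t) = 2*₁F₁(9; 10; t)/3
M′′′′(t) = 3*₁F₁(10; 11; t)/5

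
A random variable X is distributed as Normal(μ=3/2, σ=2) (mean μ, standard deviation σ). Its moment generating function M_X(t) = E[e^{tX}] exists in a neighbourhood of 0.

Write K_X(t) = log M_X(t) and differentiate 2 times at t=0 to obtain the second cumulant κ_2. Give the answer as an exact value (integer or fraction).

κ_2 = D^2[K](0) = 4

M_X(t) = e^(2*t^2 + 3*t/2)
K_X(t) = log M_X(t) = 2*t^2 + 3*t/2
D^2[K](t) = 4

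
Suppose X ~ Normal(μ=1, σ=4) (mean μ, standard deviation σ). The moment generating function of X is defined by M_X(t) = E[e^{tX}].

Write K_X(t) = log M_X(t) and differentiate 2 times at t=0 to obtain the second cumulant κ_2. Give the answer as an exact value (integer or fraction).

κ_2 = K′′(0) = 16

M_X(t) = e^(8*t^2 + t)
K_X(t) = log M_X(t) = 8*t^2 + t
K′(t) = 16*t + 1
K′′(t) = 16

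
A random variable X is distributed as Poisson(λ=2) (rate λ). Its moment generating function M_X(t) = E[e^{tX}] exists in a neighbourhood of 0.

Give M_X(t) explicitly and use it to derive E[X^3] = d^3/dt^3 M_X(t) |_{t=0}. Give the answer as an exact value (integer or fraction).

E[X^3] = D^3[M](0) = 22

M_X(t) = e^(2*e^(t) - 2)
D^3[M](t) = (8*e^(3*t)*e^(2*e^(t)) + 12*e^(2*t)*e^(2*e^(t)) + 2*e^(t)*e^(2*e^(t)))*e^(-2)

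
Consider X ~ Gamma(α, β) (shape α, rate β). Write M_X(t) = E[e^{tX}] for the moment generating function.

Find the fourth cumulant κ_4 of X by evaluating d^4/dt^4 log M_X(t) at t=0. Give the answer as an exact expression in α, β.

M_X(t) = (β/(β - t))^α
K_X(t) = log M_X(t) = α*(log(β) - log(β - t))
dK/dt = -α/(-β + t)
d^2K/dt^2 = α/(β^2 - 2*β*t + t^2)
d^3K/dt^3 = -2*α/(-β^3 + 3*β^2*t - 3*β*t^2 + t^3)
d^4K/dt^4 = 6*α/(β^4 - 4*β^3*t + 6*β^2*t^2 - 4*β*t^3 + t^4)

κ_4 = d^4K/dt^4 |_{t=0} = 6*α/β^4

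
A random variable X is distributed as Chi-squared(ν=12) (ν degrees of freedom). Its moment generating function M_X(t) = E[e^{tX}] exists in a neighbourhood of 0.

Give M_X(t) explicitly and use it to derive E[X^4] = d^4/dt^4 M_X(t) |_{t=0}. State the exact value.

M_X(t) = (1 - 2*t)^(-6)
M^(4)(t) = 48384/(1024*t^10 - 5120*t^9 + 11520*t^8 - 15360*t^7 + 13440*t^6 - 8064*t^5 + 3360*t^4 - 960*t^3 + 180*t^2 - 20*t + 1)

E[X^4] = M^(4)(0) = 48384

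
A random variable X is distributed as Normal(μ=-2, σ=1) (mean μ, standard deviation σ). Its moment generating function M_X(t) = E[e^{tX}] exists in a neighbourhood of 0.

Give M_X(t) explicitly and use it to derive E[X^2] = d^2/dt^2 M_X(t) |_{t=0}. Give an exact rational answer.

M_X(t) = e^(t^2/2 - 2*t)
M′(t) = t*e^(-2*t)*e^(t^2/2) - 2*e^(-2*t)*e^(t^2/2)
M′′(t) = (t^2*e^(t^2/2) - 4*t*e^(t^2/2) + 5*e^(t^2/2))*e^(-2*t)

E[X^2] = M′′(0) = 5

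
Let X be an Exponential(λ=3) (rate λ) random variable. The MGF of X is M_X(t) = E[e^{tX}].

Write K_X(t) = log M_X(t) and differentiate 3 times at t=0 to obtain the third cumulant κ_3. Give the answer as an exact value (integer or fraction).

κ_3 = K^(3)(0) = 2/27

M_X(t) = 3/(3 - t)
K_X(t) = log M_X(t) = -log(3 - t) + log(3)
K^(3)(t) = -2/(t^3 - 9*t^2 + 27*t - 27)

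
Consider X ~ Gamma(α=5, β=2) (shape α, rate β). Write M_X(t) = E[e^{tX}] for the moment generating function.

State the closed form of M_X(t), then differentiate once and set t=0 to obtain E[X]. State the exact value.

E[X] = M′(0) = 5/2

M_X(t) = 32/(2 - t)^5
M′(t) = 160/(t^6 - 12*t^5 + 60*t^4 - 160*t^3 + 240*t^2 - 192*t + 64)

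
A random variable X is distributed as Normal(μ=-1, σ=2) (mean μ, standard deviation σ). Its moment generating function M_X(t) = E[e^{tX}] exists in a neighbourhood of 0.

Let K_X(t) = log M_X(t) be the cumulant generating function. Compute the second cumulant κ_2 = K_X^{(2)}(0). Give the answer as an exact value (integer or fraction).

κ_2 = K^(2)(0) = 4

M_X(t) = e^(2*t^2 - t)
K_X(t) = log M_X(t) = 2*t^2 - t
K^(2)(t) = 4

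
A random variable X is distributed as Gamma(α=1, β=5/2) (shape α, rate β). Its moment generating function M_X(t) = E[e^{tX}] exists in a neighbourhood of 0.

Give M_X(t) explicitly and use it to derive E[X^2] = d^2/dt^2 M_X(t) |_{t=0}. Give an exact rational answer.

E[X^2] = D^2[M](0) = 8/25

M_X(t) = 5/(2*(5/2 - t))
D^2[M](t) = -40/(8*t^3 - 60*t^2 + 150*t - 125)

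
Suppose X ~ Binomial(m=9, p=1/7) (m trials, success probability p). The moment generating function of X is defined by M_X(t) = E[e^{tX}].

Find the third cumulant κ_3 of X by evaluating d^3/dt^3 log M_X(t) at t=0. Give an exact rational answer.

M_X(t) = (e^(t)/7 + 6/7)^9
K_X(t) = log M_X(t) = 9*log(e^(t)/7 + 6/7)
D^3[K](t) = (-54*e^(2*t) + 324*e^(t))/(e^(3*t) + 18*e^(2*t) + 108*e^(t) + 216)

κ_3 = D^3[K](0) = 270/343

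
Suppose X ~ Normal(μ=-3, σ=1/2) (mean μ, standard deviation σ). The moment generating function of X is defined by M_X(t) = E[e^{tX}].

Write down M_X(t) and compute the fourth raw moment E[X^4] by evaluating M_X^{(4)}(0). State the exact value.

M_X(t) = e^(t^2/8 - 3*t)
D^4[M](t) = (t^4*e^(t^2/8) - 48*t^3*e^(t^2/8) + 888*t^2*e^(t^2/8) - 7488*t*e^(t^2/8) + 24240*e^(t^2/8))*e^(-3*t)/256

E[X^4] = D^4[M](0) = 1515/16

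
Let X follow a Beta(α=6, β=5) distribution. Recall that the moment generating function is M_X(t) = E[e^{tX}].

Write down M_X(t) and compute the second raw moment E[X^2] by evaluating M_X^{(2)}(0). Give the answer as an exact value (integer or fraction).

E[X^2] = D^2[M](0) = 7/22

M_X(t) = ₁F₁(6; 11; t)
D^2[M](t) = 7*₁F₁(8; 13; t)/22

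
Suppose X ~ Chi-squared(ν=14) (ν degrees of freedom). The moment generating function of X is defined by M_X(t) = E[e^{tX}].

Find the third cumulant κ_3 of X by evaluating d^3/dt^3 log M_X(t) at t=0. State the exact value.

κ_3 = D^3[K](0) = 112

M_X(t) = (1 - 2*t)^(-7)
K_X(t) = log M_X(t) = -7*log(1 - 2*t)
D^3[K](t) = -112/(8*t^3 - 12*t^2 + 6*t - 1)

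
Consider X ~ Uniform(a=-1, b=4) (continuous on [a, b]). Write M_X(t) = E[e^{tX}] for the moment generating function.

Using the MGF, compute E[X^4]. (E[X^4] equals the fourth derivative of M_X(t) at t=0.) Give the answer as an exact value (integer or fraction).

E[X^4] = d^4M/dt^4 |_{t=0} = 41

M_X(t) = (e^(4*t) - e^(-t))/(5*t)
dM/dt = (4*t*e^(5*t) + t - e^(5*t) + 1)*e^(-t)/(5*t^2)
d^2M/dt^2 = (16*t^2*e^(5*t) - t^2 - 8*t*e^(5*t) - 2*t + 2*e^(5*t) - 2)*e^(-t)/(5*t^3)
d^3M/dt^3 = (64*t^3*e^(5*t) + t^3 - 48*t^2*e^(5*t) + 3*t^2 + 24*t*e^(5*t) + 6*t - 6*e^(5*t) + 6)*e^(-t)/(5*t^4)
d^4M/dt^4 = (256*t^4*e^(5*t) - t^4 - 256*t^3*e^(5*t) - 4*t^3 + 192*t^2*e^(5*t) - 12*t^2 - 96*t*e^(5*t) - 24*t + 24*e^(5*t) - 24)*e^(-t)/(5*t^5)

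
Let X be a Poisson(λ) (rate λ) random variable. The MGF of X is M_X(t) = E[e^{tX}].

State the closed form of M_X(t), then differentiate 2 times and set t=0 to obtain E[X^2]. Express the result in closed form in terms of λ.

E[X^2] = M′′(0) = λ*(λ + 1)

M_X(t) = e^(λ*(e^(t) - 1))
M′(t) = λ*e^(-λ)*e^(t)*e^(λ*e^(t))
M′′(t) = (λ^2*e^(2*t)*e^(λ*e^(t)) + λ*e^(t)*e^(λ*e^(t)))*e^(-λ)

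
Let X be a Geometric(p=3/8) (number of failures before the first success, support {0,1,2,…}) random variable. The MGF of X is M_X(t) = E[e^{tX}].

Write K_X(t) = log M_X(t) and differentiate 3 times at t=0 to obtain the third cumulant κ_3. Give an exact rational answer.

M_X(t) = 3/(8*(1 - 5*e^(t)/8))
K_X(t) = log M_X(t) = -log(1 - 5*e^(t)/8) - 3*log(2) + log(3)
D^3[K](t) = (-200*e^(2*t) - 320*e^(t))/(125*e^(3*t) - 600*e^(2*t) + 960*e^(t) - 512)

κ_3 = D^3[K](0) = 520/27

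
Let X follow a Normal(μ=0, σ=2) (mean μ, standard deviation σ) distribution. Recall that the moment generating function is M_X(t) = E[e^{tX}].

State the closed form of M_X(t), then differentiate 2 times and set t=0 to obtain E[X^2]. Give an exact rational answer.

M_X(t) = e^(2*t^2)
dM/dt = 4*t*e^(2*t^2)
d^2M/dt^2 = 16*t^2*e^(2*t^2) + 4*e^(2*t^2)

E[X^2] = d^2M/dt^2 |_{t=0} = 4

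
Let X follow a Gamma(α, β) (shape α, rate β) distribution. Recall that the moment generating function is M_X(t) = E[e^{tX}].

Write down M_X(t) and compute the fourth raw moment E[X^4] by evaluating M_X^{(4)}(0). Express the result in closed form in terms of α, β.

E[X^4] = M^(4)(0) = α*(α^3 + 6*α^2 + 11*α + 6)/β^4

M_X(t) = (β/(β - t))^α
M^(4)(t) = (α^4*β^α*(1/(β - t))^α + 6*α^3*β^α*(1/(β - t))^α + 11*α^2*β^α*(1/(β - t))^α + 6*α*β^α*(1/(β - t))^α)/(β^4 - 4*β^3*t + 6*β^2*t^2 - 4*β*t^3 + t^4)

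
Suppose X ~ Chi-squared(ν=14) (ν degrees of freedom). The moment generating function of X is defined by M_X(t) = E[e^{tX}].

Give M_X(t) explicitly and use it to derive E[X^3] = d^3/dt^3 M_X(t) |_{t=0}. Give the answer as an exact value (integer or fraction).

E[X^3] = d^3M/dt^3 |_{t=0} = 4032

M_X(t) = (1 - 2*t)^(-7)
dM/dt = 14/(256*t^8 - 1024*t^7 + 1792*t^6 - 1792*t^5 + 1120*t^4 - 448*t^3 + 112*t^2 - 16*t + 1)
d^2M/dt^2 = -224/(512*t^9 - 2304*t^8 + 4608*t^7 - 5376*t^6 + 4032*t^5 - 2016*t^4 + 672*t^3 - 144*t^2 + 18*t - 1)
d^3M/dt^3 = 4032/(1024*t^10 - 5120*t^9 + 11520*t^8 - 15360*t^7 + 13440*t^6 - 8064*t^5 + 3360*t^4 - 960*t^3 + 180*t^2 - 20*t + 1)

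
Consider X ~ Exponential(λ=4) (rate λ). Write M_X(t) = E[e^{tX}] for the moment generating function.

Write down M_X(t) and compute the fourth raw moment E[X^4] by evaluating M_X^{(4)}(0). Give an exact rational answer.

E[X^4] = D^4[M](0) = 3/32

M_X(t) = 4/(4 - t)
D^4[M](t) = -96/(t^5 - 20*t^4 + 160*t^3 - 640*t^2 + 1280*t - 1024)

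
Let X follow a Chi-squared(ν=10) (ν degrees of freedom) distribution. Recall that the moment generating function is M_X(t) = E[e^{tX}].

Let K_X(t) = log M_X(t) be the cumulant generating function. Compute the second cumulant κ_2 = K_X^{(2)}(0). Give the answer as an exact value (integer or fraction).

M_X(t) = (1 - 2*t)^(-5)
K_X(t) = log M_X(t) = -5*log(1 - 2*t)
D^2[K](t) = 20/(4*t^2 - 4*t + 1)

κ_2 = D^2[K](0) = 20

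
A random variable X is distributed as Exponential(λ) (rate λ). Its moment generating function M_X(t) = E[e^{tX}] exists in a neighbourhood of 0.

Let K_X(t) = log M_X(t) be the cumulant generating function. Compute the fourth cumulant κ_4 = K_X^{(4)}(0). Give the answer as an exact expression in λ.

κ_4 = d^4K/dt^4 |_{t=0} = 6/λ^4

M_X(t) = λ/(λ - t)
K_X(t) = log M_X(t) = log(λ) - log(λ - t)
dK/dt = -1/(-λ + t)
d^2K/dt^2 = 1/(λ^2 - 2*λ*t + t^2)
d^3K/dt^3 = -2/(-λ^3 + 3*λ^2*t - 3*λ*t^2 + t^3)
d^4K/dt^4 = 6/(λ^4 - 4*λ^3*t + 6*λ^2*t^2 - 4*λ*t^3 + t^4)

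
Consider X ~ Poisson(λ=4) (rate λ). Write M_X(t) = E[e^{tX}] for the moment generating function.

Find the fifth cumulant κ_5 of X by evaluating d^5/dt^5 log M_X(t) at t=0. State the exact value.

κ_5 = D^5[K](0) = 4

M_X(t) = e^(4*e^(t) - 4)
K_X(t) = log M_X(t) = 4*e^(t) - 4
D^5[K](t) = 4*e^(t)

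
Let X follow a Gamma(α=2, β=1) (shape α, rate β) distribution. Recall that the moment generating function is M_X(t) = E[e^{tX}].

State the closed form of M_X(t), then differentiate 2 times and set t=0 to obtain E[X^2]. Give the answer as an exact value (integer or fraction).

M_X(t) = (1 - t)^(-2)
M′(t) = -2/(t^3 - 3*t^2 + 3*t - 1)
M′′(t) = 6/(t^4 - 4*t^3 + 6*t^2 - 4*t + 1)

E[X^2] = M′′(0) = 6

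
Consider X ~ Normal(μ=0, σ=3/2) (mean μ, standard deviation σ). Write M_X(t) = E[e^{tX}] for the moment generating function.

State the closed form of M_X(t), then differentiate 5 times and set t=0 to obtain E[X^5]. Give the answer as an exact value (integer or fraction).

M_X(t) = e^(9*t^2/8)
M^(5)(t) = 59049*t^5*e^(9*t^2/8)/1024 + 32805*t^3*e^(9*t^2/8)/128 + 10935*t*e^(9*t^2/8)/64

E[X^5] = M^(5)(0) = 0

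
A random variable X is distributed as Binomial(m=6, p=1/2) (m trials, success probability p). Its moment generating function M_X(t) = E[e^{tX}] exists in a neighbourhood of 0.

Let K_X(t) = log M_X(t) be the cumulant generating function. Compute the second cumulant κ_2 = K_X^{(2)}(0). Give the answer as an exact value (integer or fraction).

M_X(t) = (e^(t)/2 + 1/2)^6
K_X(t) = log M_X(t) = 6*log(e^(t)/2 + 1/2)
K^(2)(t) = 6*e^(t)/(e^(2*t) + 2*e^(t) + 1)

κ_2 = K^(2)(0) = 3/2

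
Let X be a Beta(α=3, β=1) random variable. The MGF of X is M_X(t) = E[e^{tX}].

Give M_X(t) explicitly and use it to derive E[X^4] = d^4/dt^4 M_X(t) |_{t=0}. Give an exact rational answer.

M_X(t) = ₁F₁(3; 4; t)
M′(t) = 3*₁F₁(4; 5; t)/4
M′′(t) = 3*₁F₁(5; 6; t)/5
M′′′(t) = ₁F₁(6; 7; t)/2
M′′′′(t) = 3*₁F₁(7; 8; t)/7

E[X^4] = M′′′′(0) = 3/7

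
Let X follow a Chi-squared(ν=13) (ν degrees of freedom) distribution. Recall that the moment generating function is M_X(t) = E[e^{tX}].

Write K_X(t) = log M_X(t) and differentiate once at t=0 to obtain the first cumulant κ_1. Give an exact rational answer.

M_X(t) = (1 - 2*t)^(-13/2)
K_X(t) = log M_X(t) = -13*log(1 - 2*t)/2
D[K](t) = -13/(2*t - 1)

κ_1 = D[K](0) = 13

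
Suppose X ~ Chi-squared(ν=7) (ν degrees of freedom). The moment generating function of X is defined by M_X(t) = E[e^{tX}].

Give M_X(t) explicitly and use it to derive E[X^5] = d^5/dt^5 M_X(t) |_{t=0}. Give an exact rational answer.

M_X(t) = (1 - 2*t)^(-7/2)
M′(t) = 7/(16*t^4*√(1 - 2*t) - 32*t^3*√(1 - 2*t) + 24*t^2*√(1 - 2*t) - 8*t*√(1 - 2*t) + √(1 - 2*t))
M′′(t) = -63/(32*t^5*√(1 - 2*t) - 80*t^4*√(1 - 2*t) + 80*t^3*√(1 - 2*t) - 40*t^2*√(1 - 2*t) + 10*t*√(1 - 2*t) - √(1 - 2*t))
M′′′(t) = 693/(64*t^6*√(1 - 2*t) - 192*t^5*√(1 - 2*t) + 240*t^4*√(1 - 2*t) - 160*t^3*√(1 - 2*t) + 60*t^2*√(1 - 2*t) - 12*t*√(1 - 2*t) + √(1 - 2*t))

E[X^5] = M′′′′′(0) = 135135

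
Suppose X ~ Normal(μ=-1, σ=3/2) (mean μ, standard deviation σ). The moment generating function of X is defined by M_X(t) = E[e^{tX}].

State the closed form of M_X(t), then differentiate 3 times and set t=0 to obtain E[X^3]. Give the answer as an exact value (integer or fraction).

E[X^3] = M^(3)(0) = -31/4

M_X(t) = e^(9*t^2/8 - t)
M^(3)(t) = (729*t^3*e^(9*t^2/8) - 972*t^2*e^(9*t^2/8) + 1404*t*e^(9*t^2/8) - 496*e^(9*t^2/8))*e^(-t)/64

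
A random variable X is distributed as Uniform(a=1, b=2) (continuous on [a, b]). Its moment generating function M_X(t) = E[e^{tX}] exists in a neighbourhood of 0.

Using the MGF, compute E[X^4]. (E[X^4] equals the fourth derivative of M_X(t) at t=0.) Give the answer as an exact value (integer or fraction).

E[X^4] = M′′′′(0) = 31/5

M_X(t) = (e^(2*t) - e^(t))/t
M′(t) = (2*t*e^(2*t) - t*e^(t) - e^(2*t) + e^(t))/t^2
M′′(t) = (4*t^2*e^(2*t) - t^2*e^(t) - 4*t*e^(2*t) + 2*t*e^(t) + 2*e^(2*t) - 2*e^(t))/t^3
M′′′(t) = (8*t^3*e^(2*t) - t^3*e^(t) - 12*t^2*e^(2*t) + 3*t^2*e^(t) + 12*t*e^(2*t) - 6*t*e^(t) - 6*e^(2*t) + 6*e^(t))/t^4
M′′′′(t) = (16*t^4*e^(2*t) - t^4*e^(t) - 32*t^3*e^(2*t) + 4*t^3*e^(t) + 48*t^2*e^(2*t) - 12*t^2*e^(t) - 48*t*e^(2*t) + 24*t*e^(t) + 24*e^(2*t) - 24*e^(t))/t^5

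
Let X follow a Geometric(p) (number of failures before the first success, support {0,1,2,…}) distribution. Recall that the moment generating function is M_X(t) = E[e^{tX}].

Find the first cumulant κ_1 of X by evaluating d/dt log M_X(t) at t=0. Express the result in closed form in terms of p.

M_X(t) = p/(-(1 - p)*e^(t) + 1)
K_X(t) = log M_X(t) = log(p) - log(-(1 - p)*e^(t) + 1)
K′(t) = (-p*e^(t) + e^(t))/(p*e^(t) - e^(t) + 1)

κ_1 = K′(0) = (1 - p)/p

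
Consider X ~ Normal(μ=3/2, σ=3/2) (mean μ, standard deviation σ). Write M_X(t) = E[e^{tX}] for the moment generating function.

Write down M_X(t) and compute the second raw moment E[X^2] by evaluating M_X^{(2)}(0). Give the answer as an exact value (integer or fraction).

M_X(t) = e^(9*t^2/8 + 3*t/2)
M^(2)(t) = 81*t^2*e^(3*t/2)*e^(9*t^2/8)/16 + 27*t*e^(3*t/2)*e^(9*t^2/8)/4 + 9*e^(3*t/2)*e^(9*t^2/8)/2

E[X^2] = M^(2)(0) = 9/2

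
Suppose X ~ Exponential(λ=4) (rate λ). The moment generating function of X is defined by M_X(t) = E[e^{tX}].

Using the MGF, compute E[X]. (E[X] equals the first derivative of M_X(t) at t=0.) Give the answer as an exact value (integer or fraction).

M_X(t) = 4/(4 - t)
dM/dt = 4/(t^2 - 8*t + 16)

E[X] = dM/dt |_{t=0} = 1/4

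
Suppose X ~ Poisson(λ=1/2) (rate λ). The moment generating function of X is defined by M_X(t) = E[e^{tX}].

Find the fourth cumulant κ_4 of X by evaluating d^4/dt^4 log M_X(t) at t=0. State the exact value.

M_X(t) = e^(e^(t)/2 - 1/2)
K_X(t) = log M_X(t) = e^(t)/2 - 1/2
K^(4)(t) = e^(t)/2

κ_4 = K^(4)(0) = 1/2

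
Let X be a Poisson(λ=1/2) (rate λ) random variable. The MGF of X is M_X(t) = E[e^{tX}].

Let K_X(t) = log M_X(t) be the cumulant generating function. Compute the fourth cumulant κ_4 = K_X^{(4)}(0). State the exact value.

M_X(t) = e^(e^(t)/2 - 1/2)
K_X(t) = log M_X(t) = e^(t)/2 - 1/2
K′(t) = e^(t)/2
K′′(t) = e^(t)/2
K′′′(t) = e^(t)/2
K′′′′(t) = e^(t)/2

κ_4 = K′′′′(0) = 1/2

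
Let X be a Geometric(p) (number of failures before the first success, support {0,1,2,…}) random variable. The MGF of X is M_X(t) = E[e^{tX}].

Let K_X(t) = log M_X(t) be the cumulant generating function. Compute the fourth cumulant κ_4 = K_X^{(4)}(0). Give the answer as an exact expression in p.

κ_4 = K^(4)(0) = (-p^3 + 7*p^2 - 12*p + 6)/p^4

M_X(t) = p/(-(1 - p)*e^(t) + 1)
K_X(t) = log M_X(t) = log(p) - log(-(1 - p)*e^(t) + 1)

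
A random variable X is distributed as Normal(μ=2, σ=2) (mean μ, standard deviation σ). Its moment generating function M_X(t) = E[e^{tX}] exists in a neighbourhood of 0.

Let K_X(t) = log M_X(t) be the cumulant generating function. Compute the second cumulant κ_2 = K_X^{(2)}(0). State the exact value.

κ_2 = K^(2)(0) = 4

M_X(t) = e^(2*t^2 + 2*t)
K_X(t) = log M_X(t) = 2*t^2 + 2*t
K^(2)(t) = 4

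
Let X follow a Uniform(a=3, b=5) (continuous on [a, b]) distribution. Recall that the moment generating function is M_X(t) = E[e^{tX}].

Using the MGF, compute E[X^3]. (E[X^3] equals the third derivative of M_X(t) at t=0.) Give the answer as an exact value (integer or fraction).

E[X^3] = M^(3)(0) = 68

M_X(t) = (e^(5*t) - e^(3*t))/(2*t)
M^(3)(t) = (125*t^3*e^(5*t) - 27*t^3*e^(3*t) - 75*t^2*e^(5*t) + 27*t^2*e^(3*t) + 30*t*e^(5*t) - 18*t*e^(3*t) - 6*e^(5*t) + 6*e^(3*t))/(2*t^4)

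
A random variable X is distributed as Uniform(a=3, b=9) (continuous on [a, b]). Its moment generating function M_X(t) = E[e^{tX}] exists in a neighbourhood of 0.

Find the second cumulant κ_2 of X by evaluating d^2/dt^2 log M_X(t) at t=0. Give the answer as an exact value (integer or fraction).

M_X(t) = (e^(9*t) - e^(3*t))/(6*t)
K_X(t) = log M_X(t) = -log(t) + log(e^(9*t) - e^(3*t)) - log(6)
K′(t) = (9*t*e^(6*t) - 3*t - e^(6*t) + 1)/(t*e^(6*t) - t)
K′′(t) = (-36*t^2*e^(6*t) + e^(12*t) - 2*e^(6*t) + 1)/(t^2*e^(12*t) - 2*t^2*e^(6*t) + t^2)

κ_2 = K′′(0) = 3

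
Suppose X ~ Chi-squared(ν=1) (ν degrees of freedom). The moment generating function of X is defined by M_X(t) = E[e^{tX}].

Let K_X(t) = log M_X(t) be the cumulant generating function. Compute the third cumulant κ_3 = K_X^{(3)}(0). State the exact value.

κ_3 = d^3K/dt^3 |_{t=0} = 8

M_X(t) = 1/√(1 - 2*t)
K_X(t) = log M_X(t) = -log(1 - 2*t)/2
dK/dt = -1/(2*t - 1)
d^2K/dt^2 = 2/(4*t^2 - 4*t + 1)
d^3K/dt^3 = -8/(8*t^3 - 12*t^2 + 6*t - 1)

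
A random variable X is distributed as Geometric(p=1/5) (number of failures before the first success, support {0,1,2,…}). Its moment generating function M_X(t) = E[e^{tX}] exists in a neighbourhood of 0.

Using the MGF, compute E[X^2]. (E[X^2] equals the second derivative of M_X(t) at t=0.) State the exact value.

E[X^2] = d^2M/dt^2 |_{t=0} = 36

M_X(t) = 1/(5*(1 - 4*e^(t)/5))
dM/dt = 4*e^(t)/(16*e^(2*t) - 40*e^(t) + 25)
d^2M/dt^2 = (-16*e^(2*t) - 20*e^(t))/(64*e^(3*t) - 240*e^(2*t) + 300*e^(t) - 125)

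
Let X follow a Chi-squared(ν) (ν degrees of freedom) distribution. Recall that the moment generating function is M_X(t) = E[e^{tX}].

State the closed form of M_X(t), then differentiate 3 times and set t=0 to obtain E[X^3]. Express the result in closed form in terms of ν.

E[X^3] = M^(3)(0) = ν*(ν^2 + 6*ν + 8)

M_X(t) = (1 - 2*t)^(-ν/2)
M^(3)(t) = (-ν^3 - 6*ν^2 - 8*ν)/(8*t^3*(1 - 2*t)^(ν/2) - 12*t^2*(1 - 2*t)^(ν/2) + 6*t*(1 - 2*t)^(ν/2) - (1 - 2*t)^(ν/2))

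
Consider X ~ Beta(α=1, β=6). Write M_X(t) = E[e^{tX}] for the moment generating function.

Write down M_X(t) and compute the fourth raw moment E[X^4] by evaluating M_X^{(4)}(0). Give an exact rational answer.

M_X(t) = ₁F₁(1; 7; t)
D^4[M](t) = ₁F₁(5; 11; t)/210

E[X^4] = D^4[M](0) = 1/210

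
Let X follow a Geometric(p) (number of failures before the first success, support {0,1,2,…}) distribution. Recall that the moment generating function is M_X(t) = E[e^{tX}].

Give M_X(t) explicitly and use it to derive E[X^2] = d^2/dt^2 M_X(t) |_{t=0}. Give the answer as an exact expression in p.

M_X(t) = p/(-(1 - p)*e^(t) + 1)

E[X^2] = M^(2)(0) = 1 - 3/p + 2/p^2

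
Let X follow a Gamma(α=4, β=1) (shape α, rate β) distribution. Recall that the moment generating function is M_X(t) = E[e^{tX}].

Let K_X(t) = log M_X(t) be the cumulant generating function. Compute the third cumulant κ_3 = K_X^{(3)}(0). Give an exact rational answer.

κ_3 = K^(3)(0) = 8

M_X(t) = (1 - t)^(-4)
K_X(t) = log M_X(t) = -4*log(1 - t)
K^(3)(t) = -8/(t^3 - 3*t^2 + 3*t - 1)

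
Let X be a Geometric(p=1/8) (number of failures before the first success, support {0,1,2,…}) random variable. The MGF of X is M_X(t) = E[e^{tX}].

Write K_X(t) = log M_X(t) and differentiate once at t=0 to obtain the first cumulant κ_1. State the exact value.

M_X(t) = 1/(8*(1 - 7*e^(t)/8))
K_X(t) = log M_X(t) = -log(1 - 7*e^(t)/8) - 3*log(2)
K′(t) = -7*e^(t)/(7*e^(t) - 8)

κ_1 = K′(0) = 7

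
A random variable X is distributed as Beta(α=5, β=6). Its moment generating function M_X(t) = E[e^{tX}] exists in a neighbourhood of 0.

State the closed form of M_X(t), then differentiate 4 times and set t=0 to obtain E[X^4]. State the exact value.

M_X(t) = ₁F₁(5; 11; t)
dM/dt = 5*₁F₁(6; 12; t)/11
d^2M/dt^2 = 5*₁F₁(7; 13; t)/22
d^3M/dt^3 = 35*₁F₁(8; 14; t)/286
d^4M/dt^4 = 10*₁F₁(9; 15; t)/143

E[X^4] = d^4M/dt^4 |_{t=0} = 10/143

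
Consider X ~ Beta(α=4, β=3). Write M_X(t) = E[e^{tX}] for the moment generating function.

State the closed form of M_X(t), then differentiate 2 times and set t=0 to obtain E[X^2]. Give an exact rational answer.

E[X^2] = d^2M/dt^2 |_{t=0} = 5/14

M_X(t) = ₁F₁(4; 7; t)
dM/dt = 4*₁F₁(5; 8; t)/7
d^2M/dt^2 = 5*₁F₁(6; 9; t)/14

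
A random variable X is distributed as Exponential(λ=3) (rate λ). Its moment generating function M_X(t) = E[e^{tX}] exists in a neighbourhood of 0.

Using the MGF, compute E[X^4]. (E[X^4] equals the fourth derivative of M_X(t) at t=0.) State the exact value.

M_X(t) = 3/(3 - t)
dM/dt = 3/(t^2 - 6*t + 9)
d^2M/dt^2 = -6/(t^3 - 9*t^2 + 27*t - 27)
d^3M/dt^3 = 18/(t^4 - 12*t^3 + 54*t^2 - 108*t + 81)
d^4M/dt^4 = -72/(t^5 - 15*t^4 + 90*t^3 - 270*t^2 + 405*t - 243)

E[X^4] = d^4M/dt^4 |_{t=0} = 8/27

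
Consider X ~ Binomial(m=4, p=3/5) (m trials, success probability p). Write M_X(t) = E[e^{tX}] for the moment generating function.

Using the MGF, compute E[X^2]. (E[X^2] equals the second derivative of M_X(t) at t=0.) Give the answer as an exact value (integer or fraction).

M_X(t) = (3*e^(t)/5 + 2/5)^4
M′(t) = 324*e^(4*t)/625 + 648*e^(3*t)/625 + 432*e^(2*t)/625 + 96*e^(t)/625
M′′(t) = 1296*e^(4*t)/625 + 1944*e^(3*t)/625 + 864*e^(2*t)/625 + 96*e^(t)/625

E[X^2] = M′′(0) = 168/25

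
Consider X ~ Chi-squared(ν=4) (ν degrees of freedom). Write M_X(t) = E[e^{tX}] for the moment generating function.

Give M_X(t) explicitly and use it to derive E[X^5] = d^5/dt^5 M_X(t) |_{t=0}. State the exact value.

E[X^5] = d^5M/dt^5 |_{t=0} = 23040

M_X(t) = (1 - 2*t)^(-2)
dM/dt = -4/(8*t^3 - 12*t^2 + 6*t - 1)
d^2M/dt^2 = 24/(16*t^4 - 32*t^3 + 24*t^2 - 8*t + 1)
d^3M/dt^3 = -192/(32*t^5 - 80*t^4 + 80*t^3 - 40*t^2 + 10*t - 1)
d^4M/dt^4 = 1920/(64*t^6 - 192*t^5 + 240*t^4 - 160*t^3 + 60*t^2 - 12*t + 1)
d^5M/dt^5 = -23040/(128*t^7 - 448*t^6 + 672*t^5 - 560*t^4 + 280*t^3 - 84*t^2 + 14*t - 1)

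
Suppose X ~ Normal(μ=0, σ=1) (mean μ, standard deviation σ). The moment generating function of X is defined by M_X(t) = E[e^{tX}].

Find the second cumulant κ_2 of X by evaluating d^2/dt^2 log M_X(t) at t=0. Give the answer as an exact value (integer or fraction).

κ_2 = K′′(0) = 1

M_X(t) = e^(t^2/2)
K_X(t) = log M_X(t) = t^2/2
K′(t) = t
K′′(t) = 1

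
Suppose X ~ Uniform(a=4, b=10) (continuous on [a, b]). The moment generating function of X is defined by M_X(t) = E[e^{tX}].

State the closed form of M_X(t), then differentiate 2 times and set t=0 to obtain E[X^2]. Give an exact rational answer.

E[X^2] = M′′(0) = 52

M_X(t) = (e^(10*t) - e^(4*t))/(6*t)
M′(t) = (10*t*e^(10*t) - 4*t*e^(4*t) - e^(10*t) + e^(4*t))/(6*t^2)
M′′(t) = (50*t^2*e^(10*t) - 8*t^2*e^(4*t) - 10*t*e^(10*t) + 4*t*e^(4*t) + e^(10*t) - e^(4*t))/(3*t^3)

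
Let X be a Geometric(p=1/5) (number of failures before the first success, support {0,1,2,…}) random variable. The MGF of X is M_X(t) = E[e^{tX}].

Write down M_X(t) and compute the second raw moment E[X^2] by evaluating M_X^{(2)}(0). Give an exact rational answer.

E[X^2] = M′′(0) = 36

M_X(t) = 1/(5*(1 - 4*e^(t)/5))
M′(t) = 4*e^(t)/(16*e^(2*t) - 40*e^(t) + 25)
M′′(t) = (-16*e^(2*t) - 20*e^(t))/(64*e^(3*t) - 240*e^(2*t) + 300*e^(t) - 125)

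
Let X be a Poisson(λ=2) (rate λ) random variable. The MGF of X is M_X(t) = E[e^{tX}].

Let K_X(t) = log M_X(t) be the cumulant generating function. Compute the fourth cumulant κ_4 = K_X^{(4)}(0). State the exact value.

M_X(t) = e^(2*e^(t) - 2)
K_X(t) = log M_X(t) = 2*e^(t) - 2
D^4[K](t) = 2*e^(t)

κ_4 = D^4[K](0) = 2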